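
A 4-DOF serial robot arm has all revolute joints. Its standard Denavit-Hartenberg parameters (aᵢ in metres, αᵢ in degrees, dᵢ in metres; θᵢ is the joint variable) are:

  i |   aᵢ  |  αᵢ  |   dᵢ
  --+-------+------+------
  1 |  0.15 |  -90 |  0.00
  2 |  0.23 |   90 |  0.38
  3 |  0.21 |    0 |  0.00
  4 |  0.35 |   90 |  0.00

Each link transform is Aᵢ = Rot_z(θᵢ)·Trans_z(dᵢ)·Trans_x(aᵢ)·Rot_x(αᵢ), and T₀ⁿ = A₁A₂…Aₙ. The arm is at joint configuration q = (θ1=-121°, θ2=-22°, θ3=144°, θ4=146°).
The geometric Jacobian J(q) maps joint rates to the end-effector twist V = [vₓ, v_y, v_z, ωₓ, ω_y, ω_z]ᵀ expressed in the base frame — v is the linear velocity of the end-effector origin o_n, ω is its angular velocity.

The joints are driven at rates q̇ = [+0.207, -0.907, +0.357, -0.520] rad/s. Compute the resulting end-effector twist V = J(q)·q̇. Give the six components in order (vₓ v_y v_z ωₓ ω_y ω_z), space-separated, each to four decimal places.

0.0842 0.1685 0.1146 -0.8089 0.4148 0.0559

o_n = [-0.0135, -0.3614, 0.0674]
J₁: ẑ×o_n = [0.3614, -0.0135, 0.0000], ω = ẑ
J2: z=[0.8572, -0.5150, 0.0000] o=[-0.0773, -0.1286, 0.0000] → [-0.0347, -0.0577, -0.1667, 0.8572, -0.5150, 0.0000]
J3: z=[0.1929, 0.3211, 0.9272] o=[0.1386, -0.5071, 0.0862] → [-0.1411, -0.1374, 0.0770, 0.1929, 0.3211, 0.9272]
J4: z=[0.1929, 0.3211, 0.9272] o=[0.3256, -0.4356, 0.0225] → [-0.0544, -0.3230, 0.1232, 0.1929, 0.3211, 0.9272]
V = J·q̇ = [0.0842, 0.1685, 0.1146, -0.8089, 0.4148, 0.0559]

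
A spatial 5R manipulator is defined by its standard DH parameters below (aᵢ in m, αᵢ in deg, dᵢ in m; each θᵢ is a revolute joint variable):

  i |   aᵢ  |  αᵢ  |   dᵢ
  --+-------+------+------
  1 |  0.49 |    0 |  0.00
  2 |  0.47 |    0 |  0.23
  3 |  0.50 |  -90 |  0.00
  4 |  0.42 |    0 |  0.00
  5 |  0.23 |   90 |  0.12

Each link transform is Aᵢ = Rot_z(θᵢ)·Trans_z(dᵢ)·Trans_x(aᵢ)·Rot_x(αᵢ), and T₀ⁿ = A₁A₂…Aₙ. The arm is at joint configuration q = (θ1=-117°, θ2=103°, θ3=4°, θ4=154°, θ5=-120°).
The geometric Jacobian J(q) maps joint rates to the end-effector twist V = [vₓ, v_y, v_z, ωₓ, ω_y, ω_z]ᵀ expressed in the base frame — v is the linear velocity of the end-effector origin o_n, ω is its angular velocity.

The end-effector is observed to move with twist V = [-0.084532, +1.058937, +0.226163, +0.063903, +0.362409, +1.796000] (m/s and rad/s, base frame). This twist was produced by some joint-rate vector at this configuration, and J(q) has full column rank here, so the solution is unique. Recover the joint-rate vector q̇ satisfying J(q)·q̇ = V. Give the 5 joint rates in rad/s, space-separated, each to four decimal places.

o_n = [0.5628, -0.4865, -0.0827]
J₁: ẑ×o_n = [0.4865, 0.5628, -0.0000], ω = ẑ
J2: z=[0.0000, 0.0000, 1.0000] o=[-0.2225, -0.4366, 0.0000] → [0.0499, 0.7853, -0.0000, 0.0000, 0.0000, 1.0000]
J3: z=[0.0000, 0.0000, 1.0000] o=[0.2336, -0.5503, 0.2300] → [-0.0638, 0.3293, 0.0000, 0.0000, 0.0000, 1.0000]
J4: z=[0.1736, 0.9848, 0.0000] o=[0.7260, -0.6371, 0.2300] → [-0.3080, 0.0543, 0.1868, 0.1736, 0.9848, 0.0000]
J5: z=[0.1736, 0.9848, 0.0000] o=[0.3542, -0.5716, 0.0459] → [-0.1267, 0.0223, -0.1907, 0.1736, 0.9848, 0.0000]
q̇ = J⁺·V = [0.2250, 0.8370, 0.7340, 0.7850, -0.4170]

0.2250 0.8370 0.7340 0.7850 -0.4170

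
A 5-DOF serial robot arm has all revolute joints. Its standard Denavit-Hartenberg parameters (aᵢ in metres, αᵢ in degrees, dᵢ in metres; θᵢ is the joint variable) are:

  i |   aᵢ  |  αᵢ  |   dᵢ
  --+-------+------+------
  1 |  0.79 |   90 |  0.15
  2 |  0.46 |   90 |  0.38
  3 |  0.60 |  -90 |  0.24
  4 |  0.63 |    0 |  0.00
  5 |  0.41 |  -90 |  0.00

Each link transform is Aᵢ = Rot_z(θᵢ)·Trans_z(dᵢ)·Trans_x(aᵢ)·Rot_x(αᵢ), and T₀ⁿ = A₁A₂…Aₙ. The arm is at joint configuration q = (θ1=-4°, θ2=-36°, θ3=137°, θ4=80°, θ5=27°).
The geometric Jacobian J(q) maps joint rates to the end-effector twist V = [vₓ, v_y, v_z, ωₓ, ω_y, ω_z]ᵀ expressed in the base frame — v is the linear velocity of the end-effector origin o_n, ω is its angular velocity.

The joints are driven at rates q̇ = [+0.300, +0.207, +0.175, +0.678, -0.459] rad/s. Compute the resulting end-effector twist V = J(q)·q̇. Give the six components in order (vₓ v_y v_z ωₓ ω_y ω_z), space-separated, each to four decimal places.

o_n = [1.2098, -0.8686, 0.7580]
J₁: ẑ×o_n = [0.8686, 1.2098, -0.0000], ω = ẑ
J2: z=[-0.0698, -0.9976, 0.0000] o=[0.7881, -0.0551, 0.1500] → [-0.6065, 0.0424, 0.4774, -0.0698, -0.9976, 0.0000]
J3: z=[-0.5864, 0.0410, -0.8090] o=[1.1328, -0.4601, -0.1204] → [-0.2944, 0.4528, 0.2363, -0.5864, 0.0410, -0.8090]
J4: z=[-0.4994, 0.7681, 0.4009] o=[0.6094, -0.8337, -0.0566] → [0.6397, 0.6475, -0.4437, -0.4994, 0.7681, 0.4009]
J5: z=[-0.4994, 0.7681, 0.4009] o=[0.9034, -0.9291, 0.4923] → [0.1798, 0.2555, -0.2655, -0.4994, 0.7681, 0.4009]
V = J·q̇ = [0.4347, 0.7727, -0.0388, -0.2264, -0.0311, 0.2462]

0.4347 0.7727 -0.0388 -0.2264 -0.0311 0.2462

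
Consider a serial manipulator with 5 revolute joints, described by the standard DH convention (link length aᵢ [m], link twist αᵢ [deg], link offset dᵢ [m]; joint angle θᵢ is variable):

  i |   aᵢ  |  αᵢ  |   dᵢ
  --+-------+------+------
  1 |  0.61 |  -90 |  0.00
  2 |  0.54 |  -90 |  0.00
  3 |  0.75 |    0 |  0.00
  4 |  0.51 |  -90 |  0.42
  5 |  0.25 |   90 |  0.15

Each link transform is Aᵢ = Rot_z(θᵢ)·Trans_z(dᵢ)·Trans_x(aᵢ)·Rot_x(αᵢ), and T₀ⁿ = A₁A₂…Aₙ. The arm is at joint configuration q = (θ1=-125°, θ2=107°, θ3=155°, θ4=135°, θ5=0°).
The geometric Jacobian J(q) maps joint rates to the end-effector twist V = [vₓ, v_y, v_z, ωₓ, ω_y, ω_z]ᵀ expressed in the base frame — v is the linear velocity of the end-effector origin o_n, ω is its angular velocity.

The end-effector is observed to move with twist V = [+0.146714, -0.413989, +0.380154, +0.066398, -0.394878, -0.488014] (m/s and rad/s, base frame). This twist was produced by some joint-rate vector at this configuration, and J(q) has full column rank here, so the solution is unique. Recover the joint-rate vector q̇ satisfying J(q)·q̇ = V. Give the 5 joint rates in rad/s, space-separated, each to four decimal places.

-0.8400 0.1280 0.5890 -0.7590 -0.4470

o_n = [0.2076, -0.3065, -0.1270]
J₁: ẑ×o_n = [0.3065, 0.2076, -0.0000], ω = ẑ
J2: z=[0.8192, -0.5736, 0.0000] o=[-0.3499, -0.4997, 0.0000] → [0.0728, 0.1040, 0.4780, 0.8192, -0.5736, 0.0000]
J3: z=[0.5485, 0.7834, 0.2924] o=[-0.2593, -0.3704, -0.5164] → [0.2864, -0.0771, -0.3308, 0.5485, 0.7834, 0.2924]
J4: z=[0.5485, 0.7834, 0.2924] o=[-0.6330, -0.3513, 0.1336] → [-0.2172, 0.3887, -0.6339, 0.5485, 0.7834, 0.2924]
J5: z=[-0.1226, 0.4212, -0.8986] o=[0.0192, -0.2554, 0.0896] → [-0.1371, -0.1958, -0.0731, -0.1226, 0.4212, -0.8986]
q̇ = J⁺·V = [-0.8400, 0.1280, 0.5890, -0.7590, -0.4470]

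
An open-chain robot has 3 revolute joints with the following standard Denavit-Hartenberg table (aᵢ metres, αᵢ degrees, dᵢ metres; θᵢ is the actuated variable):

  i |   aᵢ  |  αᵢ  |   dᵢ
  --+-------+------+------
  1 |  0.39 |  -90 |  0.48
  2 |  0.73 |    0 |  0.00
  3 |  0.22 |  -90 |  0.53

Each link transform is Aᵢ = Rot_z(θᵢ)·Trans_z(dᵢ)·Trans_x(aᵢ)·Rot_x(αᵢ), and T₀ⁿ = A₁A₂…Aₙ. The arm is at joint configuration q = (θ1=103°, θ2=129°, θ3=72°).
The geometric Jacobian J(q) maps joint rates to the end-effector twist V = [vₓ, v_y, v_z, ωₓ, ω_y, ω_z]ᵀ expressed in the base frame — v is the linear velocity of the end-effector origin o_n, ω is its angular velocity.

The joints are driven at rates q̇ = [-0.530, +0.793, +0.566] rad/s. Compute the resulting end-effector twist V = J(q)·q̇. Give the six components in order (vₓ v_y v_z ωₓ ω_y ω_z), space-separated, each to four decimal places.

-0.1280 -0.0930 0.6434 -1.3242 -0.3057 -0.5300

o_n = [-0.4546, -0.3870, -0.0085]
J₁: ẑ×o_n = [0.3870, -0.4546, 0.0000], ω = ẑ
J2: z=[-0.9744, -0.2250, 0.0000] o=[-0.0877, 0.3800, 0.4800] → [0.1099, -0.4760, 0.6648, -0.9744, -0.2250, 0.0000]
J3: z=[-0.9744, -0.2250, 0.0000] o=[0.0156, -0.0676, -0.0873] → [-0.0177, 0.0768, 0.2054, -0.9744, -0.2250, 0.0000]
V = J·q̇ = [-0.1280, -0.0930, 0.6434, -1.3242, -0.3057, -0.5300]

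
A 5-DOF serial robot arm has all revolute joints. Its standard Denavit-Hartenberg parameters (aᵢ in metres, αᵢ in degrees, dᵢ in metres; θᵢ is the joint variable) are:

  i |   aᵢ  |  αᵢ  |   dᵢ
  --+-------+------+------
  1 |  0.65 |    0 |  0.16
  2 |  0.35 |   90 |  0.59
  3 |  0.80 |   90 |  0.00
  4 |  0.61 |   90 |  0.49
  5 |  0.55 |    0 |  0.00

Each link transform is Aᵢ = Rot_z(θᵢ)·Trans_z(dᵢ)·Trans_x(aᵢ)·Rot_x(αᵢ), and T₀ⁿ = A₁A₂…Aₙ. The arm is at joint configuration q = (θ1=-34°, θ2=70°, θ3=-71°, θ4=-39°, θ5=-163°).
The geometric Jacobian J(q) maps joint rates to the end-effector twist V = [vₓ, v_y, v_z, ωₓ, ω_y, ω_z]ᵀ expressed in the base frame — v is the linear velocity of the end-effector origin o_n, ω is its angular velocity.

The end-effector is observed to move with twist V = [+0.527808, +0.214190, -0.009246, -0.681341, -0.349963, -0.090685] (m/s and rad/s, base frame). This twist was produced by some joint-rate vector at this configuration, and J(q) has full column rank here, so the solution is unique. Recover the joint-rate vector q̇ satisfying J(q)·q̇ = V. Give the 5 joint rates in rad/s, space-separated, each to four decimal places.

-0.3320 0.0580 0.4010 0.6560 0.6670

o_n = [0.7670, -0.1323, -0.1753]
J₁: ẑ×o_n = [0.1323, 0.7670, -0.0000], ω = ẑ
J2: z=[0.0000, 0.0000, 1.0000] o=[0.5389, -0.3635, 0.1600] → [-0.2311, 0.2282, 0.0000, 0.0000, 0.0000, 1.0000]
J3: z=[0.5878, -0.8090, 0.0000] o=[0.8220, -0.1578, 0.7500] → [0.7486, 0.5439, -0.0295, 0.5878, -0.8090, 0.0000]
J4: z=[-0.7649, -0.5558, -0.3256] o=[1.0327, -0.0047, -0.0064] → [0.0523, -0.0427, -0.0500, -0.7649, -0.5558, -0.3256]
J5: z=[-0.6226, 0.5083, 0.5950] o=[0.5571, 0.1243, -0.6142] → [0.3758, 0.3981, 0.0531, -0.6226, 0.5083, 0.5950]
q̇ = J⁺·V = [-0.3320, 0.0580, 0.4010, 0.6560, 0.6670]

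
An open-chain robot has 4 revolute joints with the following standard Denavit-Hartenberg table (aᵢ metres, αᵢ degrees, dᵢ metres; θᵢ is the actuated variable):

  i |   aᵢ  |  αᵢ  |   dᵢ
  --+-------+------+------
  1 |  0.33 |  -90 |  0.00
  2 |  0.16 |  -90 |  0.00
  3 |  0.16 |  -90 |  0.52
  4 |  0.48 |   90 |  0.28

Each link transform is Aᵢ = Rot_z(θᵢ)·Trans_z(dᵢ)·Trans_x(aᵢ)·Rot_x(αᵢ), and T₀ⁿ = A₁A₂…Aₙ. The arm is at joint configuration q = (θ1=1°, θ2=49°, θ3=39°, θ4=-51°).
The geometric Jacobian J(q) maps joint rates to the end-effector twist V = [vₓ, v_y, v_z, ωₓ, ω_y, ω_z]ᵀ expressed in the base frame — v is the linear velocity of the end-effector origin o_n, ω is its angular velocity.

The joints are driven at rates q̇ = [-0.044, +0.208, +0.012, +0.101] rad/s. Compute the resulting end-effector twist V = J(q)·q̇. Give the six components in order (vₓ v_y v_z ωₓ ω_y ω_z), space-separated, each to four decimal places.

o_n = [-0.1101, -0.5104, -0.8447]
J₁: ẑ×o_n = [0.5104, -0.1101, 0.0000], ω = ẑ
J2: z=[-0.0175, 0.9998, 0.0000] o=[0.3299, 0.0058, 0.0000] → [-0.8445, -0.0147, 0.4490, -0.0175, 0.9998, 0.0000]
J3: z=[-0.7546, -0.0132, -0.6561] o=[0.4349, 0.0076, -0.1208] → [-0.3303, -0.1887, 0.3837, -0.7546, -0.0132, -0.6561]
J4: z=[-0.3992, -0.7842, 0.4750] o=[0.1258, -0.0985, -0.5557] → [0.4222, -0.2274, -0.0206, -0.3992, -0.7842, 0.4750]
V = J·q̇ = [-0.1594, -0.0235, 0.0959, -0.0530, 0.1286, -0.0039]

-0.1594 -0.0235 0.0959 -0.0530 0.1286 -0.0039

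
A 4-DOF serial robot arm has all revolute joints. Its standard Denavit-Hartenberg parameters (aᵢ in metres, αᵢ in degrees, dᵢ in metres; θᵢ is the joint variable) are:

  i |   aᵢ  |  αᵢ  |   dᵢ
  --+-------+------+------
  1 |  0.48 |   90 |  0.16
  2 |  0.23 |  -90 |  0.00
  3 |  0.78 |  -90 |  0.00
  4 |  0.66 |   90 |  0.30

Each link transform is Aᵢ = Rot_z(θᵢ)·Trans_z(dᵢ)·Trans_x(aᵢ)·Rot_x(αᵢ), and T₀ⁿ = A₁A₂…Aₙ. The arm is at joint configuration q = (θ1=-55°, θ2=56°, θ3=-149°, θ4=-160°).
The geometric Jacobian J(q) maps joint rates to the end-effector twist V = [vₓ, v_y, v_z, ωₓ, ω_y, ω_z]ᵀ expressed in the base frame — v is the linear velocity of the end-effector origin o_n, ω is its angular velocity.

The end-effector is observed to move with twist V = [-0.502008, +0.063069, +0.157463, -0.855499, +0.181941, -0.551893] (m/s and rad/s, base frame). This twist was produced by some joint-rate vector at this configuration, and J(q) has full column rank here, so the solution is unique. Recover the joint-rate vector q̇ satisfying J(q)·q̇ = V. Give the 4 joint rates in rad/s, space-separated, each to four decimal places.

-0.9250 0.6770 0.7390 -0.0940

o_n = [-0.0307, -0.5480, 0.4914]
J₁: ẑ×o_n = [0.5480, -0.0307, 0.0000], ω = ẑ
J2: z=[-0.8192, -0.5736, 0.0000] o=[0.2753, -0.3932, 0.1600] → [-0.1901, 0.2715, -0.0487, -0.8192, -0.5736, 0.0000]
J3: z=[-0.4755, 0.6791, 0.5592] o=[0.3491, -0.4985, 0.3507] → [0.1232, -0.1454, 0.2814, -0.4755, 0.6791, 0.5592]
J4: z=[-0.5370, -0.7276, 0.4270] o=[-0.1944, -0.4227, -0.2036] → [-0.4522, 0.4431, 0.1864, -0.5370, -0.7276, 0.4270]
q̇ = J⁺·V = [-0.9250, 0.6770, 0.7390, -0.0940]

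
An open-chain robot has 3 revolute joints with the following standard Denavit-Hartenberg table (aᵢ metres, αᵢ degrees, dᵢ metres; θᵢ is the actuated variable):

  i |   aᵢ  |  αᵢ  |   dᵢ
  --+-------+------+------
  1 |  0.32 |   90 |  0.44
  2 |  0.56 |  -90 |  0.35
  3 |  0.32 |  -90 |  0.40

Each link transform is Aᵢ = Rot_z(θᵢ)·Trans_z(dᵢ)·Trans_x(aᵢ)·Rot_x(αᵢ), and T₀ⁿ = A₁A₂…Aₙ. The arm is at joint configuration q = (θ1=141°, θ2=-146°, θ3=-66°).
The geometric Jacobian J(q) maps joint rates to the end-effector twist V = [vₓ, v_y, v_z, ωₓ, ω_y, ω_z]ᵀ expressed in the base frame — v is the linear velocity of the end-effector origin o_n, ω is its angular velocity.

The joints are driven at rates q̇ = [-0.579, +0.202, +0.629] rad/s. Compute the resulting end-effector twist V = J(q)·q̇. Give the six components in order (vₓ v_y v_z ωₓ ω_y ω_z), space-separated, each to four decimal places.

0.2330 -0.3152 -0.1732 -0.1462 0.3783 -1.1005

o_n = [0.4264, 0.4813, -0.2775]
J₁: ẑ×o_n = [-0.4813, 0.4264, 0.0000], ω = ẑ
J2: z=[0.6293, 0.7771, 0.0000] o=[-0.2487, 0.2014, 0.4400] → [-0.5576, 0.4516, -0.3485, 0.6293, 0.7771, 0.0000]
J3: z=[-0.4346, 0.3519, -0.8290] o=[0.3324, 0.1812, 0.1269] → [0.1064, -0.2537, -0.1635, -0.4346, 0.3519, -0.8290]
V = J·q̇ = [0.2330, -0.3152, -0.1732, -0.1462, 0.3783, -1.1005]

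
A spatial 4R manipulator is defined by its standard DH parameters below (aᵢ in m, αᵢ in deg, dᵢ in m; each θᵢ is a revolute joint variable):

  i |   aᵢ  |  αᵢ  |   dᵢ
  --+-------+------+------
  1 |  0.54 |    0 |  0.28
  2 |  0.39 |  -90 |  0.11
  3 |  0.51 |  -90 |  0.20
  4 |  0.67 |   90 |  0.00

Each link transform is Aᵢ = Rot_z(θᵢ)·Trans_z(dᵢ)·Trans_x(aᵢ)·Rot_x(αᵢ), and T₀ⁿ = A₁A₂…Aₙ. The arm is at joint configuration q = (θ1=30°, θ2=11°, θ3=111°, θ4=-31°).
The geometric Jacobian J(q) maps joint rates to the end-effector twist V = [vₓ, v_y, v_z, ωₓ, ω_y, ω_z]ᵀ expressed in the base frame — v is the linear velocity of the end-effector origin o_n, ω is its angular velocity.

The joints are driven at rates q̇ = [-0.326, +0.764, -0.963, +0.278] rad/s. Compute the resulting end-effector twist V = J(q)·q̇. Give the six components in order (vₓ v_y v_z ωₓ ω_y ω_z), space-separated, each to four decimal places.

o_n = [0.1111, 0.6823, -0.6223]
J₁: ẑ×o_n = [-0.6823, 0.1111, 0.0000], ω = ẑ
J2: z=[0.0000, 0.0000, 1.0000] o=[0.4677, 0.2700, 0.2800] → [-0.4123, -0.3565, 0.0000, 0.0000, 0.0000, 1.0000]
J3: z=[-0.6561, 0.7547, 0.0000] o=[0.7620, 0.5259, 0.3900] → [-0.7640, -0.6641, 0.3886, -0.6561, 0.7547, 0.0000]
J4: z=[-0.7046, -0.6125, 0.3584] o=[0.4928, 0.5569, -0.0861] → [0.2834, -0.5146, -0.3222, -0.7046, -0.6125, 0.3584]
V = J·q̇ = [0.7219, 0.1879, -0.4638, 0.4359, -0.8971, 0.5376]

0.7219 0.1879 -0.4638 0.4359 -0.8971 0.5376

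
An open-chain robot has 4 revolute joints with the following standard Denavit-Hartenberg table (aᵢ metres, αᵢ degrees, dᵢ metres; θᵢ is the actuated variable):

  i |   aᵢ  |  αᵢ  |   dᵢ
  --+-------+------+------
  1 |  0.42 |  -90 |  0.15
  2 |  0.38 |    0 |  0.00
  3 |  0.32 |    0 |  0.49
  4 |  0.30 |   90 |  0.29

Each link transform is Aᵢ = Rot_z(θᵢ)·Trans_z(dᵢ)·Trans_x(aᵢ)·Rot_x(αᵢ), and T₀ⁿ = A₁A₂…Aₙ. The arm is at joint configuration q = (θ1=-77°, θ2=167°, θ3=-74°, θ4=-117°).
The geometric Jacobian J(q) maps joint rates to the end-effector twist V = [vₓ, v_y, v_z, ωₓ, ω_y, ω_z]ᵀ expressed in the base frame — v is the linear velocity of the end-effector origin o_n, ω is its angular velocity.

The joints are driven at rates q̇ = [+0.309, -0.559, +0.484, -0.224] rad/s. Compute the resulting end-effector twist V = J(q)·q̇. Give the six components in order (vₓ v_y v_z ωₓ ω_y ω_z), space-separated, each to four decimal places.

0.0462 0.2218 -0.1263 -0.2913 -0.0673 0.3090

o_n = [0.8291, -0.1237, -0.1330]
J₁: ẑ×o_n = [0.1237, 0.8291, -0.0000], ω = ẑ
J2: z=[0.9744, 0.2250, 0.0000] o=[0.0945, -0.4092, 0.1500] → [-0.0637, 0.2758, 0.1129, 0.9744, 0.2250, 0.0000]
J3: z=[0.9744, 0.2250, 0.0000] o=[0.0112, -0.0485, 0.0645] → [-0.0444, 0.1925, -0.2573, 0.9744, 0.2250, 0.0000]
J4: z=[0.9744, 0.2250, 0.0000] o=[0.4849, 0.0781, -0.2550] → [0.0274, -0.1189, -0.2741, 0.9744, 0.2250, 0.0000]
V = J·q̇ = [0.0462, 0.2218, -0.1263, -0.2913, -0.0673, 0.3090]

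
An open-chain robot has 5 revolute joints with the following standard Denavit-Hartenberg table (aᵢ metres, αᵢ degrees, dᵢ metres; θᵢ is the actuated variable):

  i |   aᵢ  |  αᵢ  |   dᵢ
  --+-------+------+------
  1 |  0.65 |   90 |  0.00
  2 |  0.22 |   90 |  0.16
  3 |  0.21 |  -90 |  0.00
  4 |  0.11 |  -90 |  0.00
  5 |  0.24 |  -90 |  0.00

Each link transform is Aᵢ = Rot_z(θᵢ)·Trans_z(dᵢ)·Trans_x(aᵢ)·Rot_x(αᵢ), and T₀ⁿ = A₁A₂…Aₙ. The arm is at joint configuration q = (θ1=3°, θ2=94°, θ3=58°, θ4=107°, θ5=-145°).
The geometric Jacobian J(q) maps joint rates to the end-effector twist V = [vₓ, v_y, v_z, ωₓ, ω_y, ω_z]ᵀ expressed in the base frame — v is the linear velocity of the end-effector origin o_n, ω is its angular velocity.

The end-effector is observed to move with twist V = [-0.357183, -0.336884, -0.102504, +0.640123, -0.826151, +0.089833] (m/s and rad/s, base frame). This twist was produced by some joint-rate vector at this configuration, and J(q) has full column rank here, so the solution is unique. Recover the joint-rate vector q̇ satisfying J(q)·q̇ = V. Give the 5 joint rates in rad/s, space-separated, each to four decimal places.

o_n = [0.7384, -0.3944, 0.2332]
J₁: ẑ×o_n = [0.3944, 0.7384, -0.0000], ω = ẑ
J2: z=[0.0523, -0.9986, 0.0000] o=[0.6491, 0.0340, 0.0000] → [-0.2329, -0.0122, 0.0667, 0.0523, -0.9986, 0.0000]
J3: z=[0.9962, 0.0522, 0.0698] o=[0.6422, -0.1266, 0.2195] → [0.0194, -0.0070, -0.2718, 0.9962, 0.0522, 0.0698]
J4: z=[0.0868, -0.5261, -0.8460] o=[0.6437, -0.3048, 0.3305] → [-0.0246, -0.0716, 0.0420, 0.0868, -0.5261, -0.8460]
J5: z=[0.2841, 0.8270, -0.4851] o=[0.5387, -0.2830, 0.3061] → [-0.1144, -0.0761, -0.1968, 0.2841, 0.8270, -0.4851]
q̇ = J⁺·V = [-0.5100, 0.9110, 0.7130, -0.5000, -0.2620]

-0.5100 0.9110 0.7130 -0.5000 -0.2620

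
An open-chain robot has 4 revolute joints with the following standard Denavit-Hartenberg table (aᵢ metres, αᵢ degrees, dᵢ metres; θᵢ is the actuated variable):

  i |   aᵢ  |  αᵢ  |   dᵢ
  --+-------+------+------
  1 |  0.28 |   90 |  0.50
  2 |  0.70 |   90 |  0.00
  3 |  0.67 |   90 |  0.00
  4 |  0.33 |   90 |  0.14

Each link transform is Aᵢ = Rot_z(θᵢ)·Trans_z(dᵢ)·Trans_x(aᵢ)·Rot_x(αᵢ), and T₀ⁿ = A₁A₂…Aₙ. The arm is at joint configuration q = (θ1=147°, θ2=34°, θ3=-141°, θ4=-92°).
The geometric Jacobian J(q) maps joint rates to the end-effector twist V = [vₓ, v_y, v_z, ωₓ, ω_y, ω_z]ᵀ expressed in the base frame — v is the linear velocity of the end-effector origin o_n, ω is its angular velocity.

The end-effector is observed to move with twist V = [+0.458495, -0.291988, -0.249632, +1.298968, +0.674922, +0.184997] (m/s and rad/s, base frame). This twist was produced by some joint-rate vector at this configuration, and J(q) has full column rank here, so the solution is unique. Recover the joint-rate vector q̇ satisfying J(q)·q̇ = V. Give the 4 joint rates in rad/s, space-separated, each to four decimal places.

0.1930 0.5290 -0.3970 0.9580

o_n = [-0.3162, -0.1590, 0.8294]
J₁: ẑ×o_n = [0.1590, -0.3162, 0.0000], ω = ẑ
J2: z=[0.5446, 0.8387, 0.0000] o=[-0.2348, 0.1525, 0.5000] → [0.2763, -0.1794, -0.1014, 0.5446, 0.8387, 0.0000]
J3: z=[-0.4690, 0.3046, -0.8290] o=[-0.7215, 0.4686, 0.8914] → [-0.5392, -0.3651, 0.1709, -0.4690, 0.3046, -0.8290]
J4: z=[0.8608, 0.3676, -0.3519] o=[-0.5891, -0.1202, 0.6003] → [0.0706, -0.2933, -0.1338, 0.8608, 0.3676, -0.3519]
q̇ = J⁺·V = [0.1930, 0.5290, -0.3970, 0.9580]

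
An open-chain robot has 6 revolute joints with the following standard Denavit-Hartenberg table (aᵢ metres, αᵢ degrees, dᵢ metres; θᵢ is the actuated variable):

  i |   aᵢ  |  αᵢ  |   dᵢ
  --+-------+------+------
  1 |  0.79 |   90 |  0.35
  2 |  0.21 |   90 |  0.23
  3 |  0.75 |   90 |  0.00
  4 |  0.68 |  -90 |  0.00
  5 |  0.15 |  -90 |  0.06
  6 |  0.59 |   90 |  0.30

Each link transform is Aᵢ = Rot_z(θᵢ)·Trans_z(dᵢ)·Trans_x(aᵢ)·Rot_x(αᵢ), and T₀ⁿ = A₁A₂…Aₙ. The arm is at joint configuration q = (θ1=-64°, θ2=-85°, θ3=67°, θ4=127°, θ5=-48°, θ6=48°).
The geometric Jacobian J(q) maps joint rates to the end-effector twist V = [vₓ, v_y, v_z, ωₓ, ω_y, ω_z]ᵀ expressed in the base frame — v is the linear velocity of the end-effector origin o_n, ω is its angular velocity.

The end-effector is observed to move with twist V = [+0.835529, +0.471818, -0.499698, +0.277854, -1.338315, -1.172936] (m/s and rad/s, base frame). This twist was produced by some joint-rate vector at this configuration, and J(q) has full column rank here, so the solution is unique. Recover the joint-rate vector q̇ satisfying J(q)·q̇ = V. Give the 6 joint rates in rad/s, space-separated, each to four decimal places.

o_n = [-0.5502, 0.1775, -0.2671]
J₁: ẑ×o_n = [-0.1775, -0.5502, 0.0000], ω = ẑ
J2: z=[-0.8988, -0.4384, 0.0000] o=[0.3463, -0.7100, 0.3500] → [0.2705, -0.5547, -1.1908, -0.8988, -0.4384, 0.0000]
J3: z=[-0.4367, 0.8954, -0.0872] o=[0.1476, -0.8273, 0.1408] → [-0.2777, -0.1173, 0.1860, -0.4367, 0.8954, -0.0872]
J4: z=[0.3864, 0.0992, -0.9170] o=[-0.4617, -1.1529, -0.1511] → [1.2085, 0.1260, 0.5228, 0.3864, 0.0992, -0.9170]
J5: z=[0.9116, -0.1921, 0.3633] o=[-0.3664, -0.4890, -0.0392] → [-0.1984, 0.1410, 0.5723, 0.9116, -0.1921, 0.3633]
J6: z=[-0.1544, 0.6592, 0.7360] o=[-0.2546, -0.3915, -0.1031] → [-0.5269, -0.2429, 0.1071, -0.1544, 0.6592, 0.7360]
q̇ = J⁺·V = [-0.5980, 0.3210, -0.6290, 0.0130, 0.1590, -0.9180]

-0.5980 0.3210 -0.6290 0.0130 0.1590 -0.9180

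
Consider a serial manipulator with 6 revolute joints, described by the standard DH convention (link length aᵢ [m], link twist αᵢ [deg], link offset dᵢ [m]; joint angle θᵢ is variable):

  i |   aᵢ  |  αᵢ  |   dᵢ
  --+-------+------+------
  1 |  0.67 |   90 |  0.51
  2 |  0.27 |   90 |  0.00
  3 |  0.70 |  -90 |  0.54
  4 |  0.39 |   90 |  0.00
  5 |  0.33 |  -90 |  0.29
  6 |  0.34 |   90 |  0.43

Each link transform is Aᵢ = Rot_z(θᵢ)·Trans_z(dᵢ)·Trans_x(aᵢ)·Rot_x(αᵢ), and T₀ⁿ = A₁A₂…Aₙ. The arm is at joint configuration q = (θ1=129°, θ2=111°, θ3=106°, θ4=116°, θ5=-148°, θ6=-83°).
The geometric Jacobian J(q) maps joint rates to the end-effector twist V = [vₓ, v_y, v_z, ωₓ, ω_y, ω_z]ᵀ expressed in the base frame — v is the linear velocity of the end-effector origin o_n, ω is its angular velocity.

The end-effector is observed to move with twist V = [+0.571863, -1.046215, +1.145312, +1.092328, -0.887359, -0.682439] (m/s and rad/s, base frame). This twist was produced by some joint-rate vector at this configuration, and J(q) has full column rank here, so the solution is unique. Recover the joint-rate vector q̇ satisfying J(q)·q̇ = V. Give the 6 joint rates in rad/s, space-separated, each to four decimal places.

o_n = [0.6603, 1.1584, 0.9723]
J₁: ẑ×o_n = [-1.1584, 0.6603, 0.0000], ω = ẑ
J2: z=[0.7771, 0.6293, 0.0000] o=[-0.4216, 0.5207, 0.5100] → [0.2909, -0.3592, -0.1852, 0.7771, 0.6293, 0.0000]
J3: z=[-0.5875, 0.7255, 0.3584] o=[-0.3608, 0.4455, 0.7621] → [-0.1030, 0.4894, -1.1596, -0.5875, 0.7255, 0.3584]
J4: z=[-0.4310, 0.0943, -0.8974] o=[-0.1986, 1.3145, 0.7755] → [-0.1215, -0.6859, -0.0137, -0.4310, 0.0943, -0.8974]
J5: z=[0.8731, 0.2947, -0.3884] o=[-0.1097, 0.9436, 0.6938] → [0.1655, -0.5422, -0.0393, 0.8731, 0.2947, -0.3884]
J6: z=[0.4862, -0.5839, 0.6501] o=[0.1551, 1.2787, 0.7967] → [-0.0243, 0.2431, 0.2365, 0.4862, -0.5839, 0.6501]
q̇ = J⁺·V = [-0.4020, 0.2670, -0.8520, 0.5680, 0.1970, 0.9400]

-0.4020 0.2670 -0.8520 0.5680 0.1970 0.9400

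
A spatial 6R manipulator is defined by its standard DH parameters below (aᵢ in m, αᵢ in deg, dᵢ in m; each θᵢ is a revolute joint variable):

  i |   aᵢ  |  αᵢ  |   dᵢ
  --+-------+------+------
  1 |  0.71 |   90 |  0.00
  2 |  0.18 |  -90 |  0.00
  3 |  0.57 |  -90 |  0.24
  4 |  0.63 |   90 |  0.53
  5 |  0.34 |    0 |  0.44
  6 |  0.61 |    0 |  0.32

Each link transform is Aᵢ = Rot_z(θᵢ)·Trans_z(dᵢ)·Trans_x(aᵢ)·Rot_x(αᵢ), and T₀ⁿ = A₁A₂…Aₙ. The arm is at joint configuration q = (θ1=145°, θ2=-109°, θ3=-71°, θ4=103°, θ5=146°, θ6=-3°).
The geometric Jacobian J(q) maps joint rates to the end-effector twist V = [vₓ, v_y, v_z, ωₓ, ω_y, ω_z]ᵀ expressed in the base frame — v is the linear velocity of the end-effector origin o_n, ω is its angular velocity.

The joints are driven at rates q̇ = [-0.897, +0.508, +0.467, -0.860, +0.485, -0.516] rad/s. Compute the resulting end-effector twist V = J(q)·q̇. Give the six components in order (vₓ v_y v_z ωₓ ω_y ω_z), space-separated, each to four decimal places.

o_n = [0.2233, 0.9603, -1.6218]
J₁: ẑ×o_n = [-0.9603, 0.2233, 0.0000], ω = ẑ
J2: z=[0.5736, 0.8192, 0.0000] o=[-0.5816, 0.4072, 0.0000] → [-1.3285, 0.9302, -0.3421, 0.5736, 0.8192, 0.0000]
J3: z=[-0.7745, 0.5423, -0.3256] o=[-0.5336, 0.3736, -0.1702] → [-0.5963, -1.3707, -0.8649, -0.7745, 0.5423, -0.3256]
J4: z=[0.0654, -0.4433, -0.8940] o=[-0.3609, 0.9106, -0.4238] → [0.5754, -0.4439, 0.2622, 0.0654, -0.4433, -0.8940]
J5: z=[0.7873, 0.5734, -0.2267] o=[0.0601, 0.2416, -0.6541] → [-0.3920, 0.7248, 0.4722, 0.7873, 0.5734, -0.2267]
J6: z=[0.7873, 0.5734, -0.2267] o=[0.2461, 0.6039, -1.0328] → [-0.2570, 0.4689, 0.2937, 0.7873, 0.5734, -0.2267]
V = J·q̇ = [-0.6444, 0.1234, -0.7257, -0.1510, 1.0328, -0.2732]

-0.6444 0.1234 -0.7257 -0.1510 1.0328 -0.2732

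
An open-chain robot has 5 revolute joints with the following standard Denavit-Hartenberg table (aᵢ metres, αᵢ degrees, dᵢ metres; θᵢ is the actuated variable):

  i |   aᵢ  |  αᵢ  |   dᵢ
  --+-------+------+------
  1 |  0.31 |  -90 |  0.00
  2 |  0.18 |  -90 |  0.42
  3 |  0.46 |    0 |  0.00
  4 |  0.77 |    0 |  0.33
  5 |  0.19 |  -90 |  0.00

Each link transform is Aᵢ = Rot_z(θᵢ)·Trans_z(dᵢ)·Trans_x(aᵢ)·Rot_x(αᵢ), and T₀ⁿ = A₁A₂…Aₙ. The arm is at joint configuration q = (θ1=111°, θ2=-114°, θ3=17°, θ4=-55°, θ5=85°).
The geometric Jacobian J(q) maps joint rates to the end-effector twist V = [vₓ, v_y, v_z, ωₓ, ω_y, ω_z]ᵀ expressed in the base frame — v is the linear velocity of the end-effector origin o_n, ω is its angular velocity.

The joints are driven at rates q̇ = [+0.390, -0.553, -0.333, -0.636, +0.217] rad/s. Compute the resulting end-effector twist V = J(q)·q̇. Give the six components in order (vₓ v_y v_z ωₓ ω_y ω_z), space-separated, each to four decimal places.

-0.4847 -1.1237 -0.4216 0.7625 -0.4432 0.0841

o_n = [-0.6008, -0.1665, 1.3732]
J₁: ẑ×o_n = [0.1665, -0.6008, 0.0000], ω = ẑ
J2: z=[-0.9336, -0.3584, 0.0000] o=[-0.1111, 0.2894, 0.0000] → [-0.4921, 1.2820, 0.2502, -0.9336, -0.3584, 0.0000]
J3: z=[-0.3274, 0.8529, 0.4067] o=[-0.4770, 0.0705, 0.1644] → [1.1274, 0.3454, 0.1833, -0.3274, 0.8529, 0.4067]
J4: z=[-0.3274, 0.8529, 0.4067] o=[-0.2873, -0.0483, 0.5663] → [0.7363, 0.1366, 0.3061, -0.3274, 0.8529, 0.4067]
J5: z=[-0.3274, 0.8529, 0.4067] o=[-0.7494, -0.1671, 1.2548] → [0.1007, 0.0992, -0.1269, -0.3274, 0.8529, 0.4067]
V = J·q̇ = [-0.4847, -1.1237, -0.4216, 0.7625, -0.4432, 0.0841]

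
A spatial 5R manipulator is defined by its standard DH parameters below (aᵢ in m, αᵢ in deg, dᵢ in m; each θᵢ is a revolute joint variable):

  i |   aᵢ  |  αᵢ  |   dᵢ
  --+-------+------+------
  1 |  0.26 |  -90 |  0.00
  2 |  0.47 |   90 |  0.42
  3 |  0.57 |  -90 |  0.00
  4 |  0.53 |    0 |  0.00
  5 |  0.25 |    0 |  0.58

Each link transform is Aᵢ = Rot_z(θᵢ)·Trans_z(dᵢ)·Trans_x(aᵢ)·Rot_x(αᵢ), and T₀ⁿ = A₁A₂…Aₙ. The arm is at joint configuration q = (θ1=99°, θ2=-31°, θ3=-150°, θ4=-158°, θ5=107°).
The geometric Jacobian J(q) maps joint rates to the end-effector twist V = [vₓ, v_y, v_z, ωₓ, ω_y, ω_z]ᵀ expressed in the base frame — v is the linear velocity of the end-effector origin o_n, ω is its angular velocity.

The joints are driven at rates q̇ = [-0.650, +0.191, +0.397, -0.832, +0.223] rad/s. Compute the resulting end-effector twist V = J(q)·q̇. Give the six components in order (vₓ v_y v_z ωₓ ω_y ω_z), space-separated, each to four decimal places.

o_n = [0.1143, 0.5587, 0.6229]
J₁: ẑ×o_n = [-0.5587, 0.1143, 0.0000], ω = ẑ
J2: z=[-0.9877, -0.1564, 0.0000] o=[-0.0407, 0.2568, 0.0000] → [-0.0974, 0.6152, -0.2740, -0.9877, -0.1564, 0.0000]
J3: z=[0.0806, -0.5087, 0.8572] o=[-0.5185, 0.5890, 0.2421] → [-0.1678, 0.5117, 0.3195, 0.0806, -0.5087, 0.8572]
J4: z=[0.7883, 0.5588, 0.2575] o=[-0.1708, 0.2157, -0.0122] → [0.2665, -0.4272, 0.1111, 0.7883, 0.5588, 0.2575]
J5: z=[0.7883, 0.5588, 0.2575] o=[-0.4546, 0.4365, 0.3772] → [0.1058, -0.0472, -0.2215, 0.7883, 0.5588, 0.2575]
V = J·q̇ = [0.0798, 0.5913, -0.0674, -0.6367, -0.5721, -0.4665]

0.0798 0.5913 -0.0674 -0.6367 -0.5721 -0.4665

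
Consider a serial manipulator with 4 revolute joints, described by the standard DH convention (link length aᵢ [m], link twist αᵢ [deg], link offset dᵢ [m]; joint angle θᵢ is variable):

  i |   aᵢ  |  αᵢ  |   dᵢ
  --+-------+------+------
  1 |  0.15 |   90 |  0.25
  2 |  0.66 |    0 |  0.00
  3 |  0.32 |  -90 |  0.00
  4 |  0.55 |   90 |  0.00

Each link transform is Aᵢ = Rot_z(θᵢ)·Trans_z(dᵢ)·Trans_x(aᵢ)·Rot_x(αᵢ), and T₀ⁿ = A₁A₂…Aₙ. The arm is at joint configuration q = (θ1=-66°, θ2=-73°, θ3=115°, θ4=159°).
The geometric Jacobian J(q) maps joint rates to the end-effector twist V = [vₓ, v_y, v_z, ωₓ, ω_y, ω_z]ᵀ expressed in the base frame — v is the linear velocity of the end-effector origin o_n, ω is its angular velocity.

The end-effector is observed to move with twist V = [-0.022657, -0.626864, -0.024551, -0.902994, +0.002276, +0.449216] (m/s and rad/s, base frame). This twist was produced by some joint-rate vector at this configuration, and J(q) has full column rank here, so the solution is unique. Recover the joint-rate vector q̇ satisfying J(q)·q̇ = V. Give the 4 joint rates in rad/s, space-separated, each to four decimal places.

0.0390 0.8640 -0.0400 0.5520

o_n = [0.2611, -0.1018, -0.5106]
J₁: ẑ×o_n = [0.1018, 0.2611, -0.0000], ω = ẑ
J2: z=[-0.9135, -0.4067, 0.0000] o=[0.0610, -0.1370, 0.2500] → [0.3094, -0.6949, 0.0492, -0.9135, -0.4067, 0.0000]
J3: z=[-0.9135, -0.4067, 0.0000] o=[0.1395, -0.3133, -0.3812] → [0.0527, -0.1183, -0.1438, -0.9135, -0.4067, 0.0000]
J4: z=[-0.2722, 0.6113, 0.7431] o=[0.2362, -0.5306, -0.1670] → [-0.5287, -0.0750, -0.1319, -0.2722, 0.6113, 0.7431]
q̇ = J⁺·V = [0.0390, 0.8640, -0.0400, 0.5520]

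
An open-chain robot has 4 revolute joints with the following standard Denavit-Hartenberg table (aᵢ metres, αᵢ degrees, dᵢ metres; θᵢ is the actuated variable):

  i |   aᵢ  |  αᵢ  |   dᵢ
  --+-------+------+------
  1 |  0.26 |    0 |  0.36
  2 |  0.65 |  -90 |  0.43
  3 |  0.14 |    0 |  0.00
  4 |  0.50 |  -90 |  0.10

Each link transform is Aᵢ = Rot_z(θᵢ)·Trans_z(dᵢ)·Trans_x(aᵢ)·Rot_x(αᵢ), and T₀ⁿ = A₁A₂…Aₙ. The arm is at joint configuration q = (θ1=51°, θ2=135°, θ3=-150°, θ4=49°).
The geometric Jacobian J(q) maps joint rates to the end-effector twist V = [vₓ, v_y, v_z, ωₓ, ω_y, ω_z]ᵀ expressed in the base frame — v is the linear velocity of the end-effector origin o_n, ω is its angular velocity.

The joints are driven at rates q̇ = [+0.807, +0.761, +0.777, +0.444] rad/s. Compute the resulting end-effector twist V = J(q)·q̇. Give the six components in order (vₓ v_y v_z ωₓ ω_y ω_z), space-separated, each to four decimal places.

o_n = [-0.2569, 0.0573, 1.3508]
J₁: ẑ×o_n = [-0.0573, -0.2569, 0.0000], ω = ẑ
J2: z=[0.0000, 0.0000, 1.0000] o=[0.1636, 0.2021, 0.3600] → [0.1447, -0.4205, 0.0000, 0.0000, 0.0000, 1.0000]
J3: z=[0.1045, -0.9945, 0.0000] o=[-0.4828, 0.1341, 0.7900] → [-0.5577, -0.0586, 0.2166, 0.1045, -0.9945, 0.0000]
J4: z=[0.1045, -0.9945, 0.0000] o=[-0.3622, 0.1468, 0.8600] → [-0.4881, -0.0513, 0.0954, 0.1045, -0.9945, 0.0000]
V = J·q̇ = [-0.5862, -0.5957, 0.2107, 0.1276, -1.2143, 1.5680]

-0.5862 -0.5957 0.2107 0.1276 -1.2143 1.5680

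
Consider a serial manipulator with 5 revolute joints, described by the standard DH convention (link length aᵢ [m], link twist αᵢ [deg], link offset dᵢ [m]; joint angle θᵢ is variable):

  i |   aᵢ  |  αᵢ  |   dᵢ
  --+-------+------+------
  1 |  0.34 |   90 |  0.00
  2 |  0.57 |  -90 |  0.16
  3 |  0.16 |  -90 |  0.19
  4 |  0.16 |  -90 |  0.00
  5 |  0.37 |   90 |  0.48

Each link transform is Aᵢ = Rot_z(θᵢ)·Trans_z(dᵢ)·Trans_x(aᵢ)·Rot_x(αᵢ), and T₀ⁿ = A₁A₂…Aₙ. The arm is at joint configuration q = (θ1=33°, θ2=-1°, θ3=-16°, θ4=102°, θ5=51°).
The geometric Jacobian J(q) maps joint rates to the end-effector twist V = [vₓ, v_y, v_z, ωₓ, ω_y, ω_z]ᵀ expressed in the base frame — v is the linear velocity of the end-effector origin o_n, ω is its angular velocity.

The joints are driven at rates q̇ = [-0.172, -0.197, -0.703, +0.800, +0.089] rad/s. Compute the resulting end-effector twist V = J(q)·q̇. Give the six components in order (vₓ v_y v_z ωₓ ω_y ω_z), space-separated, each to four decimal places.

o_n = [0.5589, -0.0288, -0.0965]
J₁: ẑ×o_n = [0.0288, 0.5589, -0.0000], ω = ẑ
J2: z=[0.5446, -0.8387, 0.0000] o=[0.2851, 0.1852, 0.0000] → [0.0809, 0.0525, 0.1130, 0.5446, -0.8387, 0.0000]
J3: z=[0.0146, 0.0095, 0.9998] o=[0.8503, 0.3614, -0.0099] → [0.3893, -0.2900, -0.0029, 0.0146, 0.0095, 0.9998]
J4: z=[-0.2924, 0.9563, -0.0048] o=[1.0060, 0.4100, 0.1773] → [-0.2639, -0.0779, 0.5559, -0.2924, 0.9563, -0.0048]
J5: z=[-0.9322, -0.2839, 0.2243] o=[0.9719, 0.3987, 0.0214] → [0.1294, -0.2025, 0.2813, -0.9322, -0.2839, 0.2243]
V = J·q̇ = [-0.4942, 0.0171, 0.4495, -0.4345, 0.8983, -0.8588]

-0.4942 0.0171 0.4495 -0.4345 0.8983 -0.8588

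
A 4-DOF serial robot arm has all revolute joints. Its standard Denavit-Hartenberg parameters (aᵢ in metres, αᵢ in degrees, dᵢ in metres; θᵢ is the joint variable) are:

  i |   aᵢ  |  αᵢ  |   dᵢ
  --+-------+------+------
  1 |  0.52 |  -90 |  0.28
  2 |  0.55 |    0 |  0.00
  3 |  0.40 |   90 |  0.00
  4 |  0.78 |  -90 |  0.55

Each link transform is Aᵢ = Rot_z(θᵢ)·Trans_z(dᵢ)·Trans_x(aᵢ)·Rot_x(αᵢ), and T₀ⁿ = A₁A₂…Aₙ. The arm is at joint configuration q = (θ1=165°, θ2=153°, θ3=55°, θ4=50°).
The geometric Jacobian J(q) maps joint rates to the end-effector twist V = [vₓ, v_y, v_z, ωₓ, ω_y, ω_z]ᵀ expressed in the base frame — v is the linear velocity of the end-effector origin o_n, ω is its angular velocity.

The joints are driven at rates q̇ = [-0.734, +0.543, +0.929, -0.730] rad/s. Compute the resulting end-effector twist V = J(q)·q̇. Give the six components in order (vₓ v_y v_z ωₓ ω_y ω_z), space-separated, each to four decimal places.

o_n = [0.8346, -0.8422, -0.0321]
J₁: ẑ×o_n = [0.8422, 0.8346, -0.0000], ω = ẑ
J2: z=[-0.2588, -0.9659, 0.0000] o=[-0.5023, 0.1346, 0.2800] → [0.3015, -0.0808, 1.5441, -0.2588, -0.9659, 0.0000]
J3: z=[-0.2588, -0.9659, 0.0000] o=[-0.0289, 0.0078, 0.0303] → [0.0603, -0.0162, 1.0541, -0.2588, -0.9659, 0.0000]
J4: z=[0.4535, -0.1215, -0.8829] o=[0.3122, -0.0837, 0.2181] → [-0.6394, -0.3477, -0.2805, 0.4535, -0.1215, -0.8829]
V = J·q̇ = [0.0683, -0.4176, 2.0225, -0.7120, -1.3331, -0.0894]

0.0683 -0.4176 2.0225 -0.7120 -1.3331 -0.0894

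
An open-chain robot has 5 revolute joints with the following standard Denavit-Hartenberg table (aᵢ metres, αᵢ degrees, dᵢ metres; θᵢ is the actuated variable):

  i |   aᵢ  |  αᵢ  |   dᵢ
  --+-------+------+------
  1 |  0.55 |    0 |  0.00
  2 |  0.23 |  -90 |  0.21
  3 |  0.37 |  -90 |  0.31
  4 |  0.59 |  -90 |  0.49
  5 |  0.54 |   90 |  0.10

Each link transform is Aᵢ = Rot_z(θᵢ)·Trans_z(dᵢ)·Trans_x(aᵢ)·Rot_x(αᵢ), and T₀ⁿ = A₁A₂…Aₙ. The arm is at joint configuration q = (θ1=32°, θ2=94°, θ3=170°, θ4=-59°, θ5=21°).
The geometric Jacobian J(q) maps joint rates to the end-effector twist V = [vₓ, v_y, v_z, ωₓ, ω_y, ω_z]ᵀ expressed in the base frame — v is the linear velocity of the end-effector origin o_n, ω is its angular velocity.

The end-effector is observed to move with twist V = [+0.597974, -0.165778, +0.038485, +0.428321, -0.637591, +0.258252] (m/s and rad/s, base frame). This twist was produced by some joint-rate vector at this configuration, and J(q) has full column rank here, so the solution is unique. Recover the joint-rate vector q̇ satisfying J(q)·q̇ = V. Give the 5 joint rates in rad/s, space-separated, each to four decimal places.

o_n = [-0.0164, -1.0794, 0.3250]
J₁: ẑ×o_n = [1.0794, -0.0164, 0.0000], ω = ẑ
J2: z=[0.0000, 0.0000, 1.0000] o=[0.4664, 0.2915, 0.0000] → [1.3708, -0.4828, 0.0000, 0.0000, 0.0000, 1.0000]
J3: z=[-0.8090, -0.5878, 0.0000] o=[0.3312, 0.4775, 0.2100] → [-0.0676, 0.0930, 1.0552, -0.8090, -0.5878, 0.0000]
J4: z=[0.1021, -0.1405, 0.9848] o=[0.2946, 0.0005, 0.1458] → [1.0383, -0.3246, -0.1539, 0.1021, -0.1405, 0.9848]
J5: z=[0.9129, -0.3802, -0.1488] o=[0.1114, -0.6077, 0.5755] → [0.0250, 0.2477, -0.4792, 0.9129, -0.3802, -0.1488]
q̇ = J⁺·V = [-0.5970, 0.6880, 0.4650, 0.2980, 0.8480]

-0.5970 0.6880 0.4650 0.2980 0.8480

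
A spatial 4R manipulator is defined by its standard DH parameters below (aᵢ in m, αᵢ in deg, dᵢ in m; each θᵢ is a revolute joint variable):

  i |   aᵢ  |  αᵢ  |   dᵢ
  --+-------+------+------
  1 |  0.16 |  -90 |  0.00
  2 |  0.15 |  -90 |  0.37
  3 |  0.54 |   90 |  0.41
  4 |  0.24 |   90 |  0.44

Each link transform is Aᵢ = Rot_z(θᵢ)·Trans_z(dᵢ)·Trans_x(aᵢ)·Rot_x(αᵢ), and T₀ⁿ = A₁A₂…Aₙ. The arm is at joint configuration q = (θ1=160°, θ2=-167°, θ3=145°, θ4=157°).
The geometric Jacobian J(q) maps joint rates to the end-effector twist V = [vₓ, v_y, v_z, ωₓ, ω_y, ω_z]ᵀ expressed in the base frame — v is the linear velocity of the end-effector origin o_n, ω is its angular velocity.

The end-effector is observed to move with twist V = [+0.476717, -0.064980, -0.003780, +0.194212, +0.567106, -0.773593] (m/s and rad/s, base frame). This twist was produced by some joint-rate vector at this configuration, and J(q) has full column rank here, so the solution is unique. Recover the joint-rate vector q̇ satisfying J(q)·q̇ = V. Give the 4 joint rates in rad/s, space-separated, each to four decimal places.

o_n = [-0.0684, 0.2095, 0.5226]
J₁: ẑ×o_n = [-0.2095, -0.0684, 0.0000], ω = ẑ
J2: z=[-0.3420, -0.9397, 0.0000] o=[-0.1504, 0.0547, 0.0000] → [-0.4911, 0.1787, 0.0241, -0.3420, -0.9397, 0.0000]
J3: z=[-0.2114, 0.0769, 0.9744] o=[-0.1396, -0.3430, 0.0337] → [-0.5007, 0.1726, -0.1222, -0.2114, 0.0769, 0.9744]
J4: z=[0.8053, 0.5786, 0.1290] o=[-0.5253, 0.1271, 0.3337] → [0.0986, -0.0931, -0.1980, 0.8053, 0.5786, 0.1290]
q̇ = J⁺·V = [-0.7340, -0.6280, -0.0360, -0.0350]

-0.7340 -0.6280 -0.0360 -0.0350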